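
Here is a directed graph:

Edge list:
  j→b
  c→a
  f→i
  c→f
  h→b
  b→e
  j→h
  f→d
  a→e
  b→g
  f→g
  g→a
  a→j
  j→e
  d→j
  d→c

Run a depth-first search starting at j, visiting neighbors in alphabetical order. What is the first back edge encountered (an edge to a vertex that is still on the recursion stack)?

DFS from j (visiting neighbors in alphabetical order); mark gray on enter, black on exit:
j gray
  b gray
    e gray
    e black
    g gray
      a gray
        a→e: e black — skip
        a→j: j is gray → back edge
First back edge: a → j.

a->j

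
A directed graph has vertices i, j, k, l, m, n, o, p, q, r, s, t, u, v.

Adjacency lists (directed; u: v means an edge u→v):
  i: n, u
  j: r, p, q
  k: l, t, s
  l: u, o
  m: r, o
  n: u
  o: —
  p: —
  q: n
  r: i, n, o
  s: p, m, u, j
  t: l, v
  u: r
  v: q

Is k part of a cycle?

No

k lies on a cycle iff there is a path from k back to itself.
Exploring from k, it never reaches itself; equivalently, its strongly connected component is a singleton.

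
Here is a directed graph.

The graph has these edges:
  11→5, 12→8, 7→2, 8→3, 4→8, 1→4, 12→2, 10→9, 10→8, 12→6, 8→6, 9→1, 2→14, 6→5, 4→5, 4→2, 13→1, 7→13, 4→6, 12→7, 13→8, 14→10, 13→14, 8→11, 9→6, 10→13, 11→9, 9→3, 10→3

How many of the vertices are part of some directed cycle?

A vertex is on a directed cycle iff it belongs to a strongly connected component of size ≥ 2 (or has a self-loop).
The vertices on cycles are {1, 2, 4, 8, 9, 10, 11, 13, 14} — 9 in total.

9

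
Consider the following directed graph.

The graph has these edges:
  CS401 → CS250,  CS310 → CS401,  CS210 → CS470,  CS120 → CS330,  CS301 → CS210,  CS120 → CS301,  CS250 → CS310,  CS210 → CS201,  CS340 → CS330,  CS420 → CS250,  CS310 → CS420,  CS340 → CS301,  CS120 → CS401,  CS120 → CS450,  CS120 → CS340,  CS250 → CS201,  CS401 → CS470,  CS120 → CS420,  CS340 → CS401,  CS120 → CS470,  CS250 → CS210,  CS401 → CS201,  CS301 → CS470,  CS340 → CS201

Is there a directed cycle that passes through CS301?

No

CS301 lies on a cycle iff there is a path from CS301 back to itself.
Exploring from CS301, it never reaches itself; equivalently, its strongly connected component is a singleton.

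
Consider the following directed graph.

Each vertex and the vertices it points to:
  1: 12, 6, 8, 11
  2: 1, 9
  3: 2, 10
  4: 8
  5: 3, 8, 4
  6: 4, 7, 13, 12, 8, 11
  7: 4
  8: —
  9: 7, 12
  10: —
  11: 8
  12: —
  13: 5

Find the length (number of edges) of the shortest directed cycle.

6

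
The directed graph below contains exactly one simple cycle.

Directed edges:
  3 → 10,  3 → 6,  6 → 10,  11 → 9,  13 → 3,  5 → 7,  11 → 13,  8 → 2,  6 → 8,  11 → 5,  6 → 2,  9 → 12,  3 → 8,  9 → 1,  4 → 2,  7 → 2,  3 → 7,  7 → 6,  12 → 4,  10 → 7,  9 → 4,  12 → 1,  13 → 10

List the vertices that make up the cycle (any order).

DFS with gray/black marking from 6:
6 gray
  10 gray
    7 gray
      2 gray
      2 black
      7→6: 6 is gray → back edge
Back edge closes the cycle 6 → 10 → 7 → 6; its vertices are {6, 7, 10}.

6, 7, 10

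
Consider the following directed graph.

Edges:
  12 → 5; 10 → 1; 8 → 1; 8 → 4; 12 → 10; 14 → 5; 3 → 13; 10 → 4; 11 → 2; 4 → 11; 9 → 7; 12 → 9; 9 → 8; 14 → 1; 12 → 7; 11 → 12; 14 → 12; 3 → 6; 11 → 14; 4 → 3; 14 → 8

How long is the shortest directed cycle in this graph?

4

For each vertex v, BFS finds the shortest path from v back to v.
The shortest such closed walk is 4 → 11 → 12 → 10 → 4, length 4.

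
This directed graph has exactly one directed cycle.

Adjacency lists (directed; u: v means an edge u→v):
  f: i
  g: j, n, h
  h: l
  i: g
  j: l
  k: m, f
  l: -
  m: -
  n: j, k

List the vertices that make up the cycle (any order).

f, g, i, k, n

DFS with gray/black marking from g:
g gray
  j gray
    l gray
    l black
  j black
  n gray
    n→j: j black — skip
    k gray
      m gray
      m black
      f gray
        i gray
          i→g: g is gray → back edge
Back edge closes the cycle g → n → k → f → i → g; its vertices are {f, g, i, k, n}.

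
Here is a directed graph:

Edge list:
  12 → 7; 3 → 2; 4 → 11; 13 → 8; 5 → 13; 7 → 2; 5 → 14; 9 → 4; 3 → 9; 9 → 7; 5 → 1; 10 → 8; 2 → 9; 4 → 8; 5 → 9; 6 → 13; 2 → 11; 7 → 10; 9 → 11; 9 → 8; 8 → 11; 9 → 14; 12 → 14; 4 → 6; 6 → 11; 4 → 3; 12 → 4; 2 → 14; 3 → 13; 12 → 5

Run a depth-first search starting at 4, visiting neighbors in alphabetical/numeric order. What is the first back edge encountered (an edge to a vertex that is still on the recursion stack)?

9→4

DFS from 4 (visiting neighbors in alphabetical/numeric order); mark gray on enter, black on exit:
4 gray
  3 gray
    2 gray
      9 gray
        9→4: 4 is gray → back edge
First back edge: 9 → 4.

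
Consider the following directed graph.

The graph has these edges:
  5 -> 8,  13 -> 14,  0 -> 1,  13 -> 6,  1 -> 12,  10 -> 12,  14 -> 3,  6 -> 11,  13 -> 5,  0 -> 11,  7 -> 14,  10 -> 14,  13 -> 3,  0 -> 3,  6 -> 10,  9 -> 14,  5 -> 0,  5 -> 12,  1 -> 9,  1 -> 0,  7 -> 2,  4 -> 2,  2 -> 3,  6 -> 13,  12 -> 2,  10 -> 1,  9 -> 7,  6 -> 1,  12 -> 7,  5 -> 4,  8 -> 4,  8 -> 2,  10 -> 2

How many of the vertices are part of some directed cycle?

A vertex is on a directed cycle iff it belongs to a strongly connected component of size ≥ 2 (or has a self-loop).
The vertices on cycles are {0, 1, 6, 13} — 4 in total.

4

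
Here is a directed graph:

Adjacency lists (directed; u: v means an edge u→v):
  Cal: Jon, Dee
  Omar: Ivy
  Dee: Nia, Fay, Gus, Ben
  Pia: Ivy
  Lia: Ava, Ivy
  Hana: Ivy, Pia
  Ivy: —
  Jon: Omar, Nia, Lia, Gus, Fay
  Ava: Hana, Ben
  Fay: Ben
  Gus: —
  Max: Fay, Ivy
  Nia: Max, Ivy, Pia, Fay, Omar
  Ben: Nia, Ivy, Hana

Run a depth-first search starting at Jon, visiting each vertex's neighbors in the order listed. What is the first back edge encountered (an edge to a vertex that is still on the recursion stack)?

Ben->Nia

DFS from Jon (visiting each vertex's neighbors in the order listed); mark gray on enter, black on exit:
Jon gray
  Omar gray
    Ivy gray
    Ivy black
  Omar black
  Nia gray
    Max gray
      Fay gray
        Ben gray
          Ben→Nia: Nia is gray → back edge
First back edge: Ben → Nia.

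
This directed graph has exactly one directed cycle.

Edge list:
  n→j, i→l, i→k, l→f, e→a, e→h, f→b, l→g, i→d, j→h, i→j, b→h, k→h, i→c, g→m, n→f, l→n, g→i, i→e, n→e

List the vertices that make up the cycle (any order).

g, i, l

DFS with gray/black marking from l:
l gray
  f gray
    b gray
      h gray
      h black
    b black
  f black
  g gray
    i gray
      k gray
        k→h: h black — skip
      k black
      e gray
        e→h: h black — skip
        a gray
        a black
      e black
      d gray
      d black
      j gray
        j→h: h black — skip
      j black
      c gray
      c black
      i→l: l is gray → back edge
Back edge closes the cycle l → g → i → l; its vertices are {g, i, l}.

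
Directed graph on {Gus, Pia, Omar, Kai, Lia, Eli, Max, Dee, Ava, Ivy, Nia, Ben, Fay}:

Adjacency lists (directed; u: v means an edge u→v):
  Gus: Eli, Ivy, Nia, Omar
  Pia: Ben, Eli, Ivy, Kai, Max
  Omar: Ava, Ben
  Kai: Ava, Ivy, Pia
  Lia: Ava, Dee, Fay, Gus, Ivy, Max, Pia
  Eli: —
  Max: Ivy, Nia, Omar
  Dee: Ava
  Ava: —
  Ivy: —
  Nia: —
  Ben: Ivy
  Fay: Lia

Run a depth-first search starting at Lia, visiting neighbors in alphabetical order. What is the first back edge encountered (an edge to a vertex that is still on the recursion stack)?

Fay→Lia

DFS from Lia (visiting neighbors in alphabetical order); mark gray on enter, black on exit:
Lia gray
  Ava gray
  Ava black
  Dee gray
    Dee→Ava: Ava black — skip
  Dee black
  Fay gray
    Fay→Lia: Lia is gray → back edge
First back edge: Fay → Lia.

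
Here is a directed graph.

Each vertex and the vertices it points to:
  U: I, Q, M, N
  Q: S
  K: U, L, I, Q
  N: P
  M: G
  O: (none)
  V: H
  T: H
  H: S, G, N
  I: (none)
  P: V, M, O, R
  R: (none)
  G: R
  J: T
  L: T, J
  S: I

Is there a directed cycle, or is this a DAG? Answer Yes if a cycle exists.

DFS with white/gray/black marking, starting from L:
L gray
  T gray
    H gray
      S gray
        I gray
        I black
      S black
      G gray
        R gray
        R black
      G black
      N gray
        P gray
          V gray
            V→H: H is gray → back edge
Back edge found, so a cycle exists: H → N → P → V → H.

Yes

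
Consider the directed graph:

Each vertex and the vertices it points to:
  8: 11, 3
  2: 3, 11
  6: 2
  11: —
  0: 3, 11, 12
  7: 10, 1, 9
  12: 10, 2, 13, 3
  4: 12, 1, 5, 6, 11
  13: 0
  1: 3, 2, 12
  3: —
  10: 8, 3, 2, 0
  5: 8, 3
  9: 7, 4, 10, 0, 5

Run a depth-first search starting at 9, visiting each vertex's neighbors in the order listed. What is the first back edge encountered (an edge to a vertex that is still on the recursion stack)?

DFS from 9 (visiting each vertex's neighbors in the order listed); mark gray on enter, black on exit:
9 gray
  7 gray
    10 gray
      8 gray
        11 gray
        11 black
        3 gray
        3 black
      8 black
      10→3: 3 black — skip
      2 gray
        2→3: 3 black — skip
        2→11: 11 black — skip
      2 black
      0 gray
        0→3: 3 black — skip
        0→11: 11 black — skip
        12 gray
          12→10: 10 is gray → back edge
First back edge: 12 → 10.

12→10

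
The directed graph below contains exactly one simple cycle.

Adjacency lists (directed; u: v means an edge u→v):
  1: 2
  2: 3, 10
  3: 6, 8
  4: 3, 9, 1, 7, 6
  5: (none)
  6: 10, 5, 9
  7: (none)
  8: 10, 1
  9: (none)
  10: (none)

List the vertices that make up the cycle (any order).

1, 2, 3, 8

DFS with gray/black marking from 3:
3 gray
  6 gray
    10 gray
    10 black
    5 gray
    5 black
    9 gray
    9 black
  6 black
  8 gray
    8→10: 10 black — skip
    1 gray
      2 gray
        2→3: 3 is gray → back edge
Back edge closes the cycle 3 → 8 → 1 → 2 → 3; its vertices are {1, 2, 3, 8}.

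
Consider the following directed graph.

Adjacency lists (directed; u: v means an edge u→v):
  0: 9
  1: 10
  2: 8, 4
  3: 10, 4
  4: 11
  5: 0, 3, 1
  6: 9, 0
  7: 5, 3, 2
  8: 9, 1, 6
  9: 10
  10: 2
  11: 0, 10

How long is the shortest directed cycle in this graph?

4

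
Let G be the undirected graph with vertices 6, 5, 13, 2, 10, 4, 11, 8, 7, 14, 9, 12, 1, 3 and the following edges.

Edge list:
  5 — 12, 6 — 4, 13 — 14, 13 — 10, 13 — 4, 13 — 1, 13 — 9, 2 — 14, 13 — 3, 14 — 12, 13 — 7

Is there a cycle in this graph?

No

DFS, tracking each vertex's parent; an edge to a visited non-parent vertex closes a cycle.
Start from 2:
visit 2 (parent –)
  visit 14 (parent 2)
    visit 12 (parent 14)
      visit 5 (parent 12)
        5–12: parent, skip
      12–14: parent, skip
    14–2: parent, skip
    visit 13 (parent 14)
      visit 10 (parent 13)
        10–13: parent, skip
      visit 7 (parent 13)
        7–13: parent, skip
      13–14: parent, skip
      visit 3 (parent 13)
        3–13: parent, skip
      visit 4 (parent 13)
        4–13: parent, skip
        visit 6 (parent 4)
          6–4: parent, skip
      visit 9 (parent 13)
        9–13: parent, skip
      visit 1 (parent 13)
        1–13: parent, skip
visit 11 (parent –)
visit 8 (parent –)
No non-parent visited neighbor found — the graph is a forest.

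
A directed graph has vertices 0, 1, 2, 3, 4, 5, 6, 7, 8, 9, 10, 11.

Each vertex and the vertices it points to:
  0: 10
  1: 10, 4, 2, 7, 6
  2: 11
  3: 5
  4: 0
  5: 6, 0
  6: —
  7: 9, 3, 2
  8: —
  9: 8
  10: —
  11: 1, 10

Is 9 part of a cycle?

No

9 lies on a cycle iff there is a path from 9 back to itself.
Exploring from 9, it never reaches itself; equivalently, its strongly connected component is a singleton.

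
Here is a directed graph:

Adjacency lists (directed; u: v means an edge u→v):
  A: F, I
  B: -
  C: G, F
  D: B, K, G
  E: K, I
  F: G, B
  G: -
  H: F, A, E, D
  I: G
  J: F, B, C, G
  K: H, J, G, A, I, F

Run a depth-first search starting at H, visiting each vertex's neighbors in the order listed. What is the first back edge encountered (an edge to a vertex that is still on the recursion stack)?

DFS from H (visiting each vertex's neighbors in the order listed); mark gray on enter, black on exit:
H gray
  F gray
    G gray
    G black
    B gray
    B black
  F black
  A gray
    A→F: F black — skip
    I gray
      I→G: G black — skip
    I black
  A black
  E gray
    K gray
      K→H: H is gray → back edge
First back edge: K → H.

K->H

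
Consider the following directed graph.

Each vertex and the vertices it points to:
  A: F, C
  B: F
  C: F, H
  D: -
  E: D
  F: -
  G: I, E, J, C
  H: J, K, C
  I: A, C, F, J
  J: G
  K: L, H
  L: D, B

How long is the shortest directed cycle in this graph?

For each vertex v, BFS finds the shortest path from v back to v.
The shortest such closed walk is H → C → H, length 2.

2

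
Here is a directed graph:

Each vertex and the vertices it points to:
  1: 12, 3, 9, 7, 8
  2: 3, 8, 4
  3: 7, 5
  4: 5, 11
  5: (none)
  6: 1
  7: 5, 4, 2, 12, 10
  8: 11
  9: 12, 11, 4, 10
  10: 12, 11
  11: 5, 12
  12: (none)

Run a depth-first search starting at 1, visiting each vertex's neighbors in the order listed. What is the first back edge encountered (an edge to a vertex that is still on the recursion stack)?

2→3

DFS from 1 (visiting each vertex's neighbors in the order listed); mark gray on enter, black on exit:
1 gray
  12 gray
  12 black
  3 gray
    7 gray
      5 gray
      5 black
      4 gray
        4→5: 5 black — skip
        11 gray
          11→5: 5 black — skip
          11→12: 12 black — skip
        11 black
      4 black
      2 gray
        2→3: 3 is gray → back edge
First back edge: 2 → 3.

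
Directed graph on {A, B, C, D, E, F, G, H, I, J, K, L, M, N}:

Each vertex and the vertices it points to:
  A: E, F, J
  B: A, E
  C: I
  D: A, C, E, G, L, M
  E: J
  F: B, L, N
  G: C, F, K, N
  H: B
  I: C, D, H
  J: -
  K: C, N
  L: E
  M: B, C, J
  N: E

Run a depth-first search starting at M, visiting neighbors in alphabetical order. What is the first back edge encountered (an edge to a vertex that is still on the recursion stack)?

DFS from M (visiting neighbors in alphabetical order); mark gray on enter, black on exit:
M gray
  B gray
    A gray
      E gray
        J gray
        J black
      E black
      F gray
        F→B: B is gray → back edge
First back edge: F → B.

F→B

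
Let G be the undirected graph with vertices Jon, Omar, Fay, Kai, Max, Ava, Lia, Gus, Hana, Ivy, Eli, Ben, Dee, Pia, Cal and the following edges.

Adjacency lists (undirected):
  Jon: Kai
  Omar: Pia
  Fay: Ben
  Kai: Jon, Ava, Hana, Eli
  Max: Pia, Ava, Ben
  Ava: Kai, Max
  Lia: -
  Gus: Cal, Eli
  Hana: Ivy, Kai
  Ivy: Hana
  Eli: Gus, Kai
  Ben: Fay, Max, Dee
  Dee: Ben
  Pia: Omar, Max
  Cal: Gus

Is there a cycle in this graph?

DFS, tracking each vertex's parent; an edge to a visited non-parent vertex closes a cycle.
Start from Eli:
visit Eli (parent –)
  visit Gus (parent Eli)
    visit Cal (parent Gus)
      Cal–Gus: parent, skip
    Gus–Eli: parent, skip
  visit Kai (parent Eli)
    visit Jon (parent Kai)
      Jon–Kai: parent, skip
    visit Ava (parent Kai)
      Ava–Kai: parent, skip
      visit Max (parent Ava)
        visit Pia (parent Max)
          visit Omar (parent Pia)
            Omar–Pia: parent, skip
          Pia–Max: parent, skip
        Max–Ava: parent, skip
        visit Ben (parent Max)
          visit Fay (parent Ben)
            Fay–Ben: parent, skip
          Ben–Max: parent, skip
          visit Dee (parent Ben)
            Dee–Ben: parent, skip
    visit Hana (parent Kai)
      visit Ivy (parent Hana)
        Ivy–Hana: parent, skip
      Hana–Kai: parent, skip
    Kai–Eli: parent, skip
visit Lia (parent –)
No non-parent visited neighbor found — the graph is a forest.

No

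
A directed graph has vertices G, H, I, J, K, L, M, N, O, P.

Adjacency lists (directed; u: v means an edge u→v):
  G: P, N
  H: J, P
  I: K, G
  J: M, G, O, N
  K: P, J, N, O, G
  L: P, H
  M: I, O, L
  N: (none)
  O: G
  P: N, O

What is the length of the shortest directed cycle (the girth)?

3

For each vertex v, BFS finds the shortest path from v back to v.
The shortest such closed walk is O → G → P → O, length 3.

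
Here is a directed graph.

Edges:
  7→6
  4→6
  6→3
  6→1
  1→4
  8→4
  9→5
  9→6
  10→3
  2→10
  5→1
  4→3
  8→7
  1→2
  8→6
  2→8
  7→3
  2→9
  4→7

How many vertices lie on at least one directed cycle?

8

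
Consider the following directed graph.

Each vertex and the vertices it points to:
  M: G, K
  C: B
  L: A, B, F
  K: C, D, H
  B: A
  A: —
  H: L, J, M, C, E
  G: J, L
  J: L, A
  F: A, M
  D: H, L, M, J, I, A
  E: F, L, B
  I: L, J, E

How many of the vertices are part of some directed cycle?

10

A vertex is on a directed cycle iff it belongs to a strongly connected component of size ≥ 2 (or has a self-loop).
The vertices on cycles are {D, E, F, G, H, I, J, K, L, M} — 10 in total.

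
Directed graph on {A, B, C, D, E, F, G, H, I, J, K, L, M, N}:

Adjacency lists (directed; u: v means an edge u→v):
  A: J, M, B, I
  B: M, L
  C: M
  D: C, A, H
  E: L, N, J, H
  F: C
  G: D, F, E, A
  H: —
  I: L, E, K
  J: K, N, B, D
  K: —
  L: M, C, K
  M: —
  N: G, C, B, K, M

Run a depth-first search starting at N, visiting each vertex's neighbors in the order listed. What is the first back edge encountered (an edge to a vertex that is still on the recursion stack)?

DFS from N (visiting each vertex's neighbors in the order listed); mark gray on enter, black on exit:
N gray
  G gray
    D gray
      C gray
        M gray
        M black
      C black
      A gray
        J gray
          K gray
          K black
          J→N: N is gray → back edge
First back edge: J → N.

J->N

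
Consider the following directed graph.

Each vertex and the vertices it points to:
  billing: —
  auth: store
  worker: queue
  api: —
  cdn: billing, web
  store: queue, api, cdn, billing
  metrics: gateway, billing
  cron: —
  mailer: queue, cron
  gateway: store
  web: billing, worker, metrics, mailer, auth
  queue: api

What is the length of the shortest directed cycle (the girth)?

For each vertex v, BFS finds the shortest path from v back to v.
The shortest such closed walk is web → auth → store → cdn → web, length 4.

4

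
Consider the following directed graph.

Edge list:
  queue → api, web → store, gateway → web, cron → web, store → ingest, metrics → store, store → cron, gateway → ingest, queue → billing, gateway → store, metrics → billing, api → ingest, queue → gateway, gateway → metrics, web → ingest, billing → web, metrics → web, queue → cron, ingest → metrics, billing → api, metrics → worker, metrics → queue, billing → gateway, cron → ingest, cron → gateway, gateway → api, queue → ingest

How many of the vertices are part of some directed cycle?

A vertex is on a directed cycle iff it belongs to a strongly connected component of size ≥ 2 (or has a self-loop).
The vertices on cycles are {api, web, cron, queue, store, ingest, billing, gateway, metrics} — 9 in total.

9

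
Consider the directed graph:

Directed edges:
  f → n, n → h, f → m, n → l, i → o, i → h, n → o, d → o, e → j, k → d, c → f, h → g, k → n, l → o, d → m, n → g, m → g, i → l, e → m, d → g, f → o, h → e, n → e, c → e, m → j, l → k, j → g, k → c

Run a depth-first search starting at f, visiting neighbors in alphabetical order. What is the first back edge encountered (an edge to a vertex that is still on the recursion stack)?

c→f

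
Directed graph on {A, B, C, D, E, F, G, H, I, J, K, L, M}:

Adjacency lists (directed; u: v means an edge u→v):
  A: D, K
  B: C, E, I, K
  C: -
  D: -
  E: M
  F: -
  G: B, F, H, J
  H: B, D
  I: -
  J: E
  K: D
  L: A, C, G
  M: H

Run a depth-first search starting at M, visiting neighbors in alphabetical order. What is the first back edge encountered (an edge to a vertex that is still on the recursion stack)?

E→M

DFS from M (visiting neighbors in alphabetical order); mark gray on enter, black on exit:
M gray
  H gray
    B gray
      C gray
      C black
      E gray
        E→M: M is gray → back edge
First back edge: E → M.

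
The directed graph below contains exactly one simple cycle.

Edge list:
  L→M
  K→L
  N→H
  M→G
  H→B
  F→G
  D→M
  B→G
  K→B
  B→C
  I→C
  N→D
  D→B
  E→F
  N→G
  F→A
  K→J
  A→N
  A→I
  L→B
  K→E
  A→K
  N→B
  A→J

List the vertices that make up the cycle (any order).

DFS with gray/black marking from A:
A gray
  I gray
    C gray
    C black
  I black
  N gray
    G gray
    G black
    D gray
      M gray
        M→G: G black — skip
      M black
      B gray
        B→C: C black — skip
        B→G: G black — skip
      B black
    D black
    N→B: B black — skip
    H gray
      H→B: B black — skip
    H black
  N black
  J gray
  J black
  K gray
    L gray
      L→M: M black — skip
      L→B: B black — skip
    L black
    E gray
      F gray
        F→G: G black — skip
        F→A: A is gray → back edge
Back edge closes the cycle A → K → E → F → A; its vertices are {A, E, F, K}.

A, E, F, K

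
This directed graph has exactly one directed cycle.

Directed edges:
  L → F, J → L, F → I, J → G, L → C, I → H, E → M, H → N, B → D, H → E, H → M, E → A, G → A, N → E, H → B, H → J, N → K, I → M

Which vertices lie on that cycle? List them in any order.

F, H, I, J, L

DFS with gray/black marking from H:
H gray
  B gray
    D gray
    D black
  B black
  N gray
    E gray
      A gray
      A black
      M gray
      M black
    E black
    K gray
    K black
  N black
  H→E: E black — skip
  J gray
    G gray
      G→A: A black — skip
    G black
    L gray
      F gray
        I gray
          I→H: H is gray → back edge
Back edge closes the cycle H → J → L → F → I → H; its vertices are {F, H, I, J, L}.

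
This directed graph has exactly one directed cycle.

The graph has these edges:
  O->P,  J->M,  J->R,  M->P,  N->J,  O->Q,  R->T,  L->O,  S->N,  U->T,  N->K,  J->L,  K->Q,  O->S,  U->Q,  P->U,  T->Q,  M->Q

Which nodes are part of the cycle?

J, L, N, O, S

DFS with gray/black marking from N:
N gray
  K gray
    Q gray
    Q black
  K black
  J gray
    R gray
      T gray
        T→Q: Q black — skip
      T black
    R black
    L gray
      O gray
        S gray
          S→N: N is gray → back edge
Back edge closes the cycle N → J → L → O → S → N; its vertices are {J, L, N, O, S}.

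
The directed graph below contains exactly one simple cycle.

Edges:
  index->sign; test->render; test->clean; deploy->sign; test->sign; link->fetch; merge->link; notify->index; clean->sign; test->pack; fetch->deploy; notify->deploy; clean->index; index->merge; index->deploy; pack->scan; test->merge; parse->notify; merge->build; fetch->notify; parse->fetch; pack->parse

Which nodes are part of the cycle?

link, fetch, index, merge, notify

DFS with gray/black marking from merge:
merge gray
  build gray
  build black
  link gray
    fetch gray
      notify gray
        deploy gray
          sign gray
          sign black
        deploy black
        index gray
          index→sign: sign black — skip
          index→merge: merge is gray → back edge
Back edge closes the cycle merge → link → fetch → notify → index → merge; its vertices are {link, fetch, index, merge, notify}.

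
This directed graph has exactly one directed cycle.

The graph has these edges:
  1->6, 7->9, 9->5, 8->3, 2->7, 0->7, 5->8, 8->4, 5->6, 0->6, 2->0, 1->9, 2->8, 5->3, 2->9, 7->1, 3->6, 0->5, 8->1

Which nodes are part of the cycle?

1, 5, 8, 9

DFS with gray/black marking from 5:
5 gray
  3 gray
    6 gray
    6 black
  3 black
  8 gray
    4 gray
    4 black
    1 gray
      9 gray
        9→5: 5 is gray → back edge
Back edge closes the cycle 5 → 8 → 1 → 9 → 5; its vertices are {1, 5, 8, 9}.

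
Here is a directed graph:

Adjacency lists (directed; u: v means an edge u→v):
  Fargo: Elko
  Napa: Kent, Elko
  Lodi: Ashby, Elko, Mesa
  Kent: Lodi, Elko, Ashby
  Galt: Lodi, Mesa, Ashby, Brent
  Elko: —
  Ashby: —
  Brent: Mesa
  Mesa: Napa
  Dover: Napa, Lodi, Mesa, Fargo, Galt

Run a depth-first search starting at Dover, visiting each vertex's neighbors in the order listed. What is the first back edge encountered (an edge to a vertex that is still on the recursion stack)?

Mesa->Napa

DFS from Dover (visiting each vertex's neighbors in the order listed); mark gray on enter, black on exit:
Dover gray
  Napa gray
    Kent gray
      Lodi gray
        Ashby gray
        Ashby black
        Elko gray
        Elko black
        Mesa gray
          Mesa→Napa: Napa is gray → back edge
First back edge: Mesa → Napa.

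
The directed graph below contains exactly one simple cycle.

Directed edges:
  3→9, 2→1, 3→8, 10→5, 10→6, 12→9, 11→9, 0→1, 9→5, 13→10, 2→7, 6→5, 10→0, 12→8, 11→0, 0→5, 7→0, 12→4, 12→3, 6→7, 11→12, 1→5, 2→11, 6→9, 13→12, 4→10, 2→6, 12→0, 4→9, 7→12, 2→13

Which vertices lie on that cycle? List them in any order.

DFS with gray/black marking from 7:
7 gray
  12 gray
    3 gray
      8 gray
      8 black
      9 gray
        5 gray
        5 black
      9 black
    3 black
    0 gray
      0→5: 5 black — skip
      1 gray
        1→5: 5 black — skip
      1 black
    0 black
    4 gray
      10 gray
        6 gray
          6→7: 7 is gray → back edge
Back edge closes the cycle 7 → 12 → 4 → 10 → 6 → 7; its vertices are {4, 6, 7, 10, 12}.

4, 6, 7, 10, 12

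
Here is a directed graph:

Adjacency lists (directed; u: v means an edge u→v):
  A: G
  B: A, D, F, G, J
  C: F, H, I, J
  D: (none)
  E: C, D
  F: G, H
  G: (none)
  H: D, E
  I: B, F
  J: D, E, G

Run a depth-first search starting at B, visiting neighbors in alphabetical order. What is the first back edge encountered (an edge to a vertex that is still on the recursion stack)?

C→F

DFS from B (visiting neighbors in alphabetical order); mark gray on enter, black on exit:
B gray
  A gray
    G gray
    G black
  A black
  D gray
  D black
  F gray
    F→G: G black — skip
    H gray
      H→D: D black — skip
      E gray
        C gray
          C→F: F is gray → back edge
First back edge: C → F.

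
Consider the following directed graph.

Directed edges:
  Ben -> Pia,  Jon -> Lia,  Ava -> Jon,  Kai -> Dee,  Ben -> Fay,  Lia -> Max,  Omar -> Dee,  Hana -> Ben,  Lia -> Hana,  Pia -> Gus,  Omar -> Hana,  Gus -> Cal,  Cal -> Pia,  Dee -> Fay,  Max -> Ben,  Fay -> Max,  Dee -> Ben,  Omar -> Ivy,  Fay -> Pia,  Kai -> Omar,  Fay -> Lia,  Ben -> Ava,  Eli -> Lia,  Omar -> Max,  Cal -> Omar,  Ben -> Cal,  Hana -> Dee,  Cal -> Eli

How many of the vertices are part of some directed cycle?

13

A vertex is on a directed cycle iff it belongs to a strongly connected component of size ≥ 2 (or has a self-loop).
The vertices on cycles are {Ava, Ben, Cal, Dee, Eli, Fay, Gus, Jon, Lia, Max, Pia, Hana, Omar} — 13 in total.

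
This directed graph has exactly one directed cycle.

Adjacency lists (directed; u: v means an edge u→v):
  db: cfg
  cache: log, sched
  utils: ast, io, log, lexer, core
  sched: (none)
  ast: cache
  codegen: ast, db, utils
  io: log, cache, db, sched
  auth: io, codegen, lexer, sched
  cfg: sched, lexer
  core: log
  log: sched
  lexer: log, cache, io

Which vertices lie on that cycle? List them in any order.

db, io, cfg, lexer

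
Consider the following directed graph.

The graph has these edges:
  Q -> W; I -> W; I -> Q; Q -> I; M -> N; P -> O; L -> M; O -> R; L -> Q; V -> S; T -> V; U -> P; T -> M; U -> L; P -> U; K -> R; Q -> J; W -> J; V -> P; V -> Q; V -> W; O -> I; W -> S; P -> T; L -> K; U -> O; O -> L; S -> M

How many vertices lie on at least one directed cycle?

6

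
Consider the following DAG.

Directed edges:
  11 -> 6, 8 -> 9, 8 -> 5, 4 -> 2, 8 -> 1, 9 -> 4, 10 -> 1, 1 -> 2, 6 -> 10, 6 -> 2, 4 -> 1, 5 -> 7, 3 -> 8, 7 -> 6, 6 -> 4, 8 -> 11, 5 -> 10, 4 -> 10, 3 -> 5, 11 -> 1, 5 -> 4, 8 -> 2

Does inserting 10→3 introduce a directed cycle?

Yes

Adding 10→3 creates a cycle iff 3 can already reach 10.
Path from 3: 3 → 5 → 10.
So 3 → … → 10 → 3 is a cycle.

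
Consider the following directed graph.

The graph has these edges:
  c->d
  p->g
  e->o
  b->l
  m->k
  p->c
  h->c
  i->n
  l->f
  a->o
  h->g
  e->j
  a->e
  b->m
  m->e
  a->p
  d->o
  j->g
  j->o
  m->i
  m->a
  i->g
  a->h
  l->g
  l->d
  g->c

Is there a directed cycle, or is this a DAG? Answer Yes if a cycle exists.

No

DFS with white/gray/black marking, starting from b:
b gray
  m gray
    i gray
      g gray
        c gray
          d gray
            o gray
            o black
          d black
        c black
      g black
      n gray
      n black
    i black
    a gray
      e gray
        e→o: o black — skip
        j gray
          j→g: g black — skip
          j→o: o black — skip
        j black
      e black
      a→o: o black — skip
      h gray
        h→g: g black — skip
        h→c: c black — skip
      h black
      p gray
        p→g: g black — skip
        p→c: c black — skip
      p black
    a black
    m→e: e black — skip
    k gray
    k black
  m black
  l gray
    f gray
    f black
    l→d: d black — skip
    l→g: g black — skip
  l black
b black
Every edge goes to a white or black vertex — no back edge, so the graph is acyclic.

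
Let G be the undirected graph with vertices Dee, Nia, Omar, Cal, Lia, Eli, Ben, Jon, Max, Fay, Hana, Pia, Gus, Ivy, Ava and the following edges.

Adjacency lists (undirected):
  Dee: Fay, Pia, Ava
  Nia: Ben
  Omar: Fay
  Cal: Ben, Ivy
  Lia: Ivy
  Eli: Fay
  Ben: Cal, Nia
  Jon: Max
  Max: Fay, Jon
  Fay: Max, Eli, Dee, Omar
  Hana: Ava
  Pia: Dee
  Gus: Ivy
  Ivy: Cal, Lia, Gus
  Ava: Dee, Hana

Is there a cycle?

No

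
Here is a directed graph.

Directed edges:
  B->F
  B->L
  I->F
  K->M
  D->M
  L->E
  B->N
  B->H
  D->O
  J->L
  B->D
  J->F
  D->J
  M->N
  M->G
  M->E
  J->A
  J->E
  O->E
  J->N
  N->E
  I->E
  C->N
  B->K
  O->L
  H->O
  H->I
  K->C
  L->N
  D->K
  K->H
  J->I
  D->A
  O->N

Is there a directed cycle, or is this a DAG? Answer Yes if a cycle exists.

No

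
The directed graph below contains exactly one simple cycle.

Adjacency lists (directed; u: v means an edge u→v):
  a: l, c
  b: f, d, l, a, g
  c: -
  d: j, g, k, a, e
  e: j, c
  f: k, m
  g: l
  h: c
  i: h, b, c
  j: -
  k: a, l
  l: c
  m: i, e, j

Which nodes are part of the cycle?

b, f, i, m

DFS with gray/black marking from i:
i gray
  h gray
    c gray
    c black
  h black
  b gray
    f gray
      k gray
        a gray
          l gray
            l→c: c black — skip
          l black
          a→c: c black — skip
        a black
        k→l: l black — skip
      k black
      m gray
        m→i: i is gray → back edge
Back edge closes the cycle i → b → f → m → i; its vertices are {b, f, i, m}.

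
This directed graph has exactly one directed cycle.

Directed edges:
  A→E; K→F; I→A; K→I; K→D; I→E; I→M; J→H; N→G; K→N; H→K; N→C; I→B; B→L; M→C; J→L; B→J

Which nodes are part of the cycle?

DFS with gray/black marking from H:
H gray
  K gray
    I gray
      M gray
        C gray
        C black
      M black
      E gray
      E black
      A gray
        A→E: E black — skip
      A black
      B gray
        J gray
          L gray
          L black
          J→H: H is gray → back edge
Back edge closes the cycle H → K → I → B → J → H; its vertices are {B, H, I, J, K}.

B, H, I, J, K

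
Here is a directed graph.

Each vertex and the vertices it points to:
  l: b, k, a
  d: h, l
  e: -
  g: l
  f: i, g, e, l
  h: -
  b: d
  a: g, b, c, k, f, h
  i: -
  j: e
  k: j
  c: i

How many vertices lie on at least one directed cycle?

6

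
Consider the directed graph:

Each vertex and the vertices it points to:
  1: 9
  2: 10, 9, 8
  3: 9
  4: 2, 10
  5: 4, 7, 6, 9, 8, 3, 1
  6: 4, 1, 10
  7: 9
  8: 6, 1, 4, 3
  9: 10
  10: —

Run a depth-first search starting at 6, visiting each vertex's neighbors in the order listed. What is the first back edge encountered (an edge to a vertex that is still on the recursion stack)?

8→6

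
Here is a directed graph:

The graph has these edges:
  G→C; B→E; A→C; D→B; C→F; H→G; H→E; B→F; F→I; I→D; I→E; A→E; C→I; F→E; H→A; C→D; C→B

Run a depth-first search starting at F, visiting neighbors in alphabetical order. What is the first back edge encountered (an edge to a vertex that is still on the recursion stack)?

DFS from F (visiting neighbors in alphabetical order); mark gray on enter, black on exit:
F gray
  E gray
  E black
  I gray
    D gray
      B gray
        B→E: E black — skip
        B→F: F is gray → back edge
First back edge: B → F.

B->F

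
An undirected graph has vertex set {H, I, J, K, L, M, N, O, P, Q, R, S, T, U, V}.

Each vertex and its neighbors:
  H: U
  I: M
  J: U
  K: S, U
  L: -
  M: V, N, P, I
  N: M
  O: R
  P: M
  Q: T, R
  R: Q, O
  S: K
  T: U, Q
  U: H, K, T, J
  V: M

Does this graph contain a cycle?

DFS, tracking each vertex's parent; an edge to a visited non-parent vertex closes a cycle.
Start from L:
visit L (parent –)
visit H (parent –)
  visit U (parent H)
    U–H: parent, skip
    visit K (parent U)
      visit S (parent K)
        S–K: parent, skip
      K–U: parent, skip
    visit T (parent U)
      T–U: parent, skip
      visit Q (parent T)
        Q–T: parent, skip
        visit R (parent Q)
          R–Q: parent, skip
          visit O (parent R)
            O–R: parent, skip
    visit J (parent U)
      J–U: parent, skip
visit I (parent –)
  visit M (parent I)
    visit V (parent M)
      V–M: parent, skip
    visit N (parent M)
      N–M: parent, skip
    visit P (parent M)
      P–M: parent, skip
    M–I: parent, skip
No non-parent visited neighbor found — the graph is a forest.

No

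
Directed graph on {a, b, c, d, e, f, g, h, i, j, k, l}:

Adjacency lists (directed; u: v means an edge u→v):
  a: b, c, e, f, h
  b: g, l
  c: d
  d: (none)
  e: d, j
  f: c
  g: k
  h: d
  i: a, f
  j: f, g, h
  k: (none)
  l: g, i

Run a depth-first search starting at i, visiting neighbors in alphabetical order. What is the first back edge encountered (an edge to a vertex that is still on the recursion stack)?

DFS from i (visiting neighbors in alphabetical order); mark gray on enter, black on exit:
i gray
  a gray
    b gray
      g gray
        k gray
        k black
      g black
      l gray
        l→g: g black — skip
        l→i: i is gray → back edge
First back edge: l → i.

l→i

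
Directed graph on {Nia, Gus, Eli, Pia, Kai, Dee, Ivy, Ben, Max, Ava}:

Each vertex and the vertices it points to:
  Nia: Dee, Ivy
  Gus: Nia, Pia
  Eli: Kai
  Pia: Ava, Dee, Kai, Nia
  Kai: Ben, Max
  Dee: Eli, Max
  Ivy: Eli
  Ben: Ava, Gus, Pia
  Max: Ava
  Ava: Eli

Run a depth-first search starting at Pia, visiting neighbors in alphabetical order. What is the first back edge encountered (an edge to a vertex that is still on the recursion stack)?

Ben→Ava

DFS from Pia (visiting neighbors in alphabetical order); mark gray on enter, black on exit:
Pia gray
  Ava gray
    Eli gray
      Kai gray
        Ben gray
          Ben→Ava: Ava is gray → back edge
First back edge: Ben → Ava.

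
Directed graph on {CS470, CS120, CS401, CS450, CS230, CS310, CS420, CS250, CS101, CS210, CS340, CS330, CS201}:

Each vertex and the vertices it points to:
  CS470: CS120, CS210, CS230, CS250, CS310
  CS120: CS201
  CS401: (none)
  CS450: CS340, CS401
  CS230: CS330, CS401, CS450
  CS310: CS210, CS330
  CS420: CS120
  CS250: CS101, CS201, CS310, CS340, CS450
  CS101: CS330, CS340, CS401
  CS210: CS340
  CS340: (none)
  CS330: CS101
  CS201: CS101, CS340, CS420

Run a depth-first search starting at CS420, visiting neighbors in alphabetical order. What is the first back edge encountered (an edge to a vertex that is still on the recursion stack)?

CS330->CS101

DFS from CS420 (visiting neighbors in alphabetical order); mark gray on enter, black on exit:
CS420 gray
  CS120 gray
    CS201 gray
      CS101 gray
        CS330 gray
          CS330→CS101: CS101 is gray → back edge
First back edge: CS330 → CS101.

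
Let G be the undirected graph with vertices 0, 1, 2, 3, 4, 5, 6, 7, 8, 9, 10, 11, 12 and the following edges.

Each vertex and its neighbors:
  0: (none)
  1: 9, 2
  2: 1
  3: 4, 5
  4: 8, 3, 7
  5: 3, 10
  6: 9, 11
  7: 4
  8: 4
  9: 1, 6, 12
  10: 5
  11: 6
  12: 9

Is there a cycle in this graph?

No

DFS, tracking each vertex's parent; an edge to a visited non-parent vertex closes a cycle.
Start from 7:
visit 7 (parent –)
  visit 4 (parent 7)
    visit 8 (parent 4)
      8–4: parent, skip
    visit 3 (parent 4)
      3–4: parent, skip
      visit 5 (parent 3)
        5–3: parent, skip
        visit 10 (parent 5)
          10–5: parent, skip
    4–7: parent, skip
visit 0 (parent –)
visit 1 (parent –)
  visit 9 (parent 1)
    9–1: parent, skip
    visit 6 (parent 9)
      6–9: parent, skip
      visit 11 (parent 6)
        11–6: parent, skip
    visit 12 (parent 9)
      12–9: parent, skip
  visit 2 (parent 1)
    2–1: parent, skip
No non-parent visited neighbor found — the graph is a forest.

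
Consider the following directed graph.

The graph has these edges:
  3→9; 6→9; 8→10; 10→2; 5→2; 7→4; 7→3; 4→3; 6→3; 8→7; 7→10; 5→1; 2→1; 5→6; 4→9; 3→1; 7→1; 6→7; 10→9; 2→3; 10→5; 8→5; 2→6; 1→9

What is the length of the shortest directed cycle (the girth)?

4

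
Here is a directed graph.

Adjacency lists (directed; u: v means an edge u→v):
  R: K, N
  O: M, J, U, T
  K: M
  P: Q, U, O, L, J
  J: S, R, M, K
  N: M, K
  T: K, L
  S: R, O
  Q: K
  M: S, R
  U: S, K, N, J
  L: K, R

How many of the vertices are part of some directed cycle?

A vertex is on a directed cycle iff it belongs to a strongly connected component of size ≥ 2 (or has a self-loop).
The vertices on cycles are {J, K, L, M, N, O, R, S, T, U} — 10 in total.

10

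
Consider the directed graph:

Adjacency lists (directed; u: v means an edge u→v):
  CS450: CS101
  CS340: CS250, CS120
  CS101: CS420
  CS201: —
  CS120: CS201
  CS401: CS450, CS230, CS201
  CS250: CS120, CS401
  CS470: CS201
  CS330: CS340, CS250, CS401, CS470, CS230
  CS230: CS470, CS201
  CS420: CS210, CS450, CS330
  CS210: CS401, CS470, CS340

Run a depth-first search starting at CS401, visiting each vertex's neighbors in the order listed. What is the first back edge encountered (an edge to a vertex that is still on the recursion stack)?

DFS from CS401 (visiting each vertex's neighbors in the order listed); mark gray on enter, black on exit:
CS401 gray
  CS450 gray
    CS101 gray
      CS420 gray
        CS210 gray
          CS210→CS401: CS401 is gray → back edge
First back edge: CS210 → CS401.

CS210->CS401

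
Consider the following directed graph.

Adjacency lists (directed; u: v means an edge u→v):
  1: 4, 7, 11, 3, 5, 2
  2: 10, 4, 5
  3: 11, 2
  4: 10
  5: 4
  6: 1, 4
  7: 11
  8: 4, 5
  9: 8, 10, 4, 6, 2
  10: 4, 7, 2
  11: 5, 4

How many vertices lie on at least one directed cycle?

6

A vertex is on a directed cycle iff it belongs to a strongly connected component of size ≥ 2 (or has a self-loop).
The vertices on cycles are {2, 4, 5, 7, 10, 11} — 6 in total.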